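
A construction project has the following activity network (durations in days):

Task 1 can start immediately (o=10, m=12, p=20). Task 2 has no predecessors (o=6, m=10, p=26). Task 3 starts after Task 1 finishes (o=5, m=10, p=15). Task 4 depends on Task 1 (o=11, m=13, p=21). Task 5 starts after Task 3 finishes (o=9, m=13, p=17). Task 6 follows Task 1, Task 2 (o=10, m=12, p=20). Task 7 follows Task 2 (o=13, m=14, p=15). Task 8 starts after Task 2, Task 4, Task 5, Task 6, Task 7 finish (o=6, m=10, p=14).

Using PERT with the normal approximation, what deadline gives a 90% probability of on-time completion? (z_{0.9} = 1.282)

49.9 days

te_Task 1 = (10 + 4·12 + 20)/6 = 78/6 = 13; σ²_Task 1 = ((20−10)/6)² = 2.778
te_Task 2 = (6 + 4·10 + 26)/6 = 72/6 = 12; σ²_Task 2 = ((26−6)/6)² = 11.111
te_Task 3 = (5 + 4·10 + 15)/6 = 60/6 = 10; σ²_Task 3 = ((15−5)/6)² = 2.778
te_Task 4 = (11 + 4·13 + 21)/6 = 84/6 = 14; σ²_Task 4 = ((21−11)/6)² = 2.778
te_Task 5 = (9 + 4·13 + 17)/6 = 78/6 = 13; σ²_Task 5 = ((17−9)/6)² = 1.778
te_Task 6 = (10 + 4·12 + 20)/6 = 78/6 = 13; σ²_Task 6 = ((20−10)/6)² = 2.778
te_Task 7 = (13 + 4·14 + 15)/6 = 84/6 = 14; σ²_Task 7 = ((15−13)/6)² = 0.111
te_Task 8 = (6 + 4·10 + 14)/6 = 60/6 = 10; σ²_Task 8 = ((14−6)/6)² = 1.778

Forward pass:
ES_Task 1 = 0; EF_Task 1 = 13
ES_Task 2 = 0; EF_Task 2 = 12
ES_Task 3 = 13; EF_Task 3 = 13+10 = 23
ES_Task 4 = 13; EF_Task 4 = 13+14 = 27
ES_Task 5 = 23; EF_Task 5 = 23+13 = 36
ES_Task 6 = max(EF_Task 1=13, EF_Task 2=12) = 13; EF_Task 6 = 13+13 = 26
ES_Task 7 = 12; EF_Task 7 = 12+14 = 26
ES_Task 8 = max(EF_Task 2=12, EF_Task 4=27, EF_Task 5=36, EF_Task 6=26, EF_Task 7=26) = 36; EF_Task 8 = 36+10 = 46
Expected project duration μ = 46 days. Critical path: Task 1 → Task 3 → Task 5 → Task 8.

Variance along critical path = 2.778 + 2.778 + 1.778 + 1.778 = 9.111; σ = 3.018 days.
D = μ + z·σ = 46 + 1.282·3.018 = 49.9 days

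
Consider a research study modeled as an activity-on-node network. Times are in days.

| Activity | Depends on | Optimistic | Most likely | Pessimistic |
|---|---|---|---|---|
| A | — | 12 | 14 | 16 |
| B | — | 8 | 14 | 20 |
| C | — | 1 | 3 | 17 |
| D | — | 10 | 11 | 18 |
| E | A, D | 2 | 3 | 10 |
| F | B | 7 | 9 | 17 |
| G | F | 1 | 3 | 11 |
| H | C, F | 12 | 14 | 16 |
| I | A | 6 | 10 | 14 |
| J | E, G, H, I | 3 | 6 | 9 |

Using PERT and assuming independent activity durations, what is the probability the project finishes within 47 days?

te_A = (12 + 4·14 + 16)/6 = 84/6 = 14; σ²_A = ((16−12)/6)² = 0.444
te_B = (8 + 4·14 + 20)/6 = 84/6 = 14; σ²_B = ((20−8)/6)² = 4.000
te_C = (1 + 4·3 + 17)/6 = 30/6 = 5; σ²_C = ((17−1)/6)² = 7.111
te_D = (10 + 4·11 + 18)/6 = 72/6 = 12; σ²_D = ((18−10)/6)² = 1.778
te_E = (2 + 4·3 + 10)/6 = 24/6 = 4; σ²_E = ((10−2)/6)² = 1.778
te_F = (7 + 4·9 + 17)/6 = 60/6 = 10; σ²_F = ((17−7)/6)² = 2.778
te_G = (1 + 4·3 + 11)/6 = 24/6 = 4; σ²_G = ((11−1)/6)² = 2.778
te_H = (12 + 4·14 + 16)/6 = 84/6 = 14; σ²_H = ((16−12)/6)² = 0.444
te_I = (6 + 4·10 + 14)/6 = 60/6 = 10; σ²_I = ((14−6)/6)² = 1.778
te_J = (3 + 4·6 + 9)/6 = 36/6 = 6; σ²_J = ((9−3)/6)² = 1.000

Forward pass:
ES_A = 0; EF_A = 14
ES_B = 0; EF_B = 14
ES_C = 0; EF_C = 5
ES_D = 0; EF_D = 12
ES_E = max(EF_A=14, EF_D=12) = 14; EF_E = 14+4 = 18
ES_F = 14; EF_F = 14+10 = 24
ES_G = 24; EF_G = 24+4 = 28
ES_H = max(EF_C=5, EF_F=24) = 24; EF_H = 24+14 = 38
ES_I = 14; EF_I = 14+10 = 24
ES_J = max(EF_E=18, EF_G=28, EF_H=38, EF_I=24) = 38; EF_J = 38+6 = 44
Expected project duration μ = 44 days. Critical path: B → F → H → J.

Variance along critical path = 4.000 + 2.778 + 0.444 + 1.000 = 8.222; σ = √8.222 = 2.867 days.
Z = (47 − 44) / 2.867 = 1.046
P(T ≤ 47) = Φ(1.046) ≈ 0.852

0.852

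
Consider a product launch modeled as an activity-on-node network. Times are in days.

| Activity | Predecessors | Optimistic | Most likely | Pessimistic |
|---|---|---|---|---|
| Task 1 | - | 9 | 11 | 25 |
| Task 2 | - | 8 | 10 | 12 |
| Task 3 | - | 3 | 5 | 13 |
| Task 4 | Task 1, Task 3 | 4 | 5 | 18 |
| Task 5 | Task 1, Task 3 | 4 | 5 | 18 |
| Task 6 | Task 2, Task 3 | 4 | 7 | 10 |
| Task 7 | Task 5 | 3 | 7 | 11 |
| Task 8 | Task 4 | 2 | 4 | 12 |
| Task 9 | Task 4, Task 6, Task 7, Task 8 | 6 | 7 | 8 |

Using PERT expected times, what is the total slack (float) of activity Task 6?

10 days

te_Task 1 = (9 + 4·11 + 25)/6 = 78/6 = 13
te_Task 2 = (8 + 4·10 + 12)/6 = 60/6 = 10
te_Task 3 = (3 + 4·5 + 13)/6 = 36/6 = 6
te_Task 4 = (4 + 4·5 + 18)/6 = 42/6 = 7
te_Task 5 = (4 + 4·5 + 18)/6 = 42/6 = 7
te_Task 6 = (4 + 4·7 + 10)/6 = 42/6 = 7
te_Task 7 = (3 + 4·7 + 11)/6 = 42/6 = 7
te_Task 8 = (2 + 4·4 + 12)/6 = 30/6 = 5
te_Task 9 = (6 + 4·7 + 8)/6 = 42/6 = 7

Forward pass:
ES_Task 1 = 0; EF_Task 1 = 13
ES_Task 2 = 0; EF_Task 2 = 10
ES_Task 3 = 0; EF_Task 3 = 6
ES_Task 4 = max(EF_Task 1=13, EF_Task 3=6) = 13; EF_Task 4 = 13+7 = 20
ES_Task 5 = max(EF_Task 1=13, EF_Task 3=6) = 13; EF_Task 5 = 13+7 = 20
ES_Task 6 = max(EF_Task 2=10, EF_Task 3=6) = 10; EF_Task 6 = 10+7 = 17
ES_Task 7 = 20; EF_Task 7 = 20+7 = 27
ES_Task 8 = 20; EF_Task 8 = 20+5 = 25
ES_Task 9 = max(EF_Task 4=20, EF_Task 6=17, EF_Task 7=27, EF_Task 8=25) = 27; EF_Task 9 = 27+7 = 34
Expected project duration μ = 34 days. Critical path: Task 1 → Task 5 → Task 7 → Task 9.

Backward pass:
LF_Task 9 = 34; LS_Task 9 = 34−7 = 27
LF_Task 8 = LS_Task 9 = 27; LS_Task 8 = 27−5 = 22
LF_Task 7 = LS_Task 9 = 27; LS_Task 7 = 27−7 = 20
LF_Task 6 = LS_Task 9 = 27; LS_Task 6 = 27−7 = 20
LF_Task 5 = LS_Task 7 = 20; LS_Task 5 = 20−7 = 13
LF_Task 4 = min(LS_Task 8=22, LS_Task 9=27) = 22; LS_Task 4 = 22−7 = 15
LF_Task 3 = min(LS_Task 4=15, LS_Task 5=13, LS_Task 6=20) = 13; LS_Task 3 = 13−6 = 7
LF_Task 2 = LS_Task 6 = 20; LS_Task 2 = 20−10 = 10
LF_Task 1 = min(LS_Task 4=15, LS_Task 5=13) = 13; LS_Task 1 = 13−13 = 0
Slack_Task 6 = LS_Task 6 − ES_Task 6 = 20 − 10 = 10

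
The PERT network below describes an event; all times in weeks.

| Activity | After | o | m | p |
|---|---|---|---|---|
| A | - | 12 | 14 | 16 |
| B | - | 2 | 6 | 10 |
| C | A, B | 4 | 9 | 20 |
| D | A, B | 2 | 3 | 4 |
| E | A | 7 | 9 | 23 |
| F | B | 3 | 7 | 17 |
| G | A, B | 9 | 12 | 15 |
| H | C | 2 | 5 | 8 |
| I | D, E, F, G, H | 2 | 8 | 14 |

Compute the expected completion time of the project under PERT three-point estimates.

te_A = (12 + 4·14 + 16)/6 = 84/6 = 14
te_B = (2 + 4·6 + 10)/6 = 36/6 = 6
te_C = (4 + 4·9 + 20)/6 = 60/6 = 10
te_D = (2 + 4·3 + 4)/6 = 18/6 = 3
te_E = (7 + 4·9 + 23)/6 = 66/6 = 11
te_F = (3 + 4·7 + 17)/6 = 48/6 = 8
te_G = (9 + 4·12 + 15)/6 = 72/6 = 12
te_H = (2 + 4·5 + 8)/6 = 30/6 = 5
te_I = (2 + 4·8 + 14)/6 = 48/6 = 8

Forward pass:
ES_A = 0; EF_A = 14
ES_B = 0; EF_B = 6
ES_C = max(EF_A=14, EF_B=6) = 14; EF_C = 14+10 = 24
ES_D = max(EF_A=14, EF_B=6) = 14; EF_D = 14+3 = 17
ES_E = 14; EF_E = 14+11 = 25
ES_F = 6; EF_F = 6+8 = 14
ES_G = max(EF_A=14, EF_B=6) = 14; EF_G = 14+12 = 26
ES_H = 24; EF_H = 24+5 = 29
ES_I = max(EF_D=17, EF_E=25, EF_F=14, EF_G=26, EF_H=29) = 29; EF_I = 29+8 = 37
Expected project duration μ = 37 weeks. Critical path: A → C → H → I.

37 weeks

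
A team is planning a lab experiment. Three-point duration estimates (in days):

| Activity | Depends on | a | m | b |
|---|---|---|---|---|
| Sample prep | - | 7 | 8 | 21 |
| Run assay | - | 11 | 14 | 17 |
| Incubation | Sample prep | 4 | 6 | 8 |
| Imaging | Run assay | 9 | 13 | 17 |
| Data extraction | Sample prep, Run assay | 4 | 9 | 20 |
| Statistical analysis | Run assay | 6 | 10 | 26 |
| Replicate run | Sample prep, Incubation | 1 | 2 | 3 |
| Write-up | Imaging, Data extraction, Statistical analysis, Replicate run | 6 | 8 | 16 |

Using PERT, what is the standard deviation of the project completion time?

2.36 days

te_Sample prep = (7 + 4·8 + 21)/6 = 60/6 = 10; σ²_Sample prep = ((21−7)/6)² = 5.444
te_Run assay = (11 + 4·14 + 17)/6 = 84/6 = 14; σ²_Run assay = ((17−11)/6)² = 1.000
te_Incubation = (4 + 4·6 + 8)/6 = 36/6 = 6; σ²_Incubation = ((8−4)/6)² = 0.444
te_Imaging = (9 + 4·13 + 17)/6 = 78/6 = 13; σ²_Imaging = ((17−9)/6)² = 1.778
te_Data extraction = (4 + 4·9 + 20)/6 = 60/6 = 10; σ²_Data extraction = ((20−4)/6)² = 7.111
te_Statistical analysis = (6 + 4·10 + 26)/6 = 72/6 = 12; σ²_Statistical analysis = ((26−6)/6)² = 11.111
te_Replicate run = (1 + 4·2 + 3)/6 = 12/6 = 2; σ²_Replicate run = ((3−1)/6)² = 0.111
te_Write-up = (6 + 4·8 + 16)/6 = 54/6 = 9; σ²_Write-up = ((16−6)/6)² = 2.778

Forward pass:
ES_Sample prep = 0; EF_Sample prep = 10
ES_Run assay = 0; EF_Run assay = 14
ES_Incubation = 10; EF_Incubation = 10+6 = 16
ES_Imaging = 14; EF_Imaging = 14+13 = 27
ES_Data extraction = max(EF_Sample prep=10, EF_Run assay=14) = 14; EF_Data extraction = 14+10 = 24
ES_Statistical analysis = 14; EF_Statistical analysis = 14+12 = 26
ES_Replicate run = max(EF_Sample prep=10, EF_Incubation=16) = 16; EF_Replicate run = 16+2 = 18
ES_Write-up = max(EF_Imaging=27, EF_Data extraction=24, EF_Statistical analysis=26, EF_Replicate run=18) = 27; EF_Write-up = 27+9 = 36
Expected project duration μ = 36 days. Critical path: Run assay → Imaging → Write-up.

Variance along critical path = 1.000 + 1.778 + 2.778 = 5.556
σ = √5.556 = 2.357 days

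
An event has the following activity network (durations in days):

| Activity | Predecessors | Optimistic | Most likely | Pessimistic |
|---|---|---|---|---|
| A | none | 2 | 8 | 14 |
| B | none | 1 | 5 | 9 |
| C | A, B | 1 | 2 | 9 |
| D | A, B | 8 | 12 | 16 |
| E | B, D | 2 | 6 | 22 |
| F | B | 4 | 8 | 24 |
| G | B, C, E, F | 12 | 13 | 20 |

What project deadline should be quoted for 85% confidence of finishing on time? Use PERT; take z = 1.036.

te_A = (2 + 4·8 + 14)/6 = 48/6 = 8; σ²_A = ((14−2)/6)² = 4.000
te_B = (1 + 4·5 + 9)/6 = 30/6 = 5; σ²_B = ((9−1)/6)² = 1.778
te_C = (1 + 4·2 + 9)/6 = 18/6 = 3; σ²_C = ((9−1)/6)² = 1.778
te_D = (8 + 4·12 + 16)/6 = 72/6 = 12; σ²_D = ((16−8)/6)² = 1.778
te_E = (2 + 4·6 + 22)/6 = 48/6 = 8; σ²_E = ((22−2)/6)² = 11.111
te_F = (4 + 4·8 + 24)/6 = 60/6 = 10; σ²_F = ((24−4)/6)² = 11.111
te_G = (12 + 4·13 + 20)/6 = 84/6 = 14; σ²_G = ((20−12)/6)² = 1.778

Forward pass:
ES_A = 0; EF_A = 8
ES_B = 0; EF_B = 5
ES_C = max(EF_A=8, EF_B=5) = 8; EF_C = 8+3 = 11
ES_D = max(EF_A=8, EF_B=5) = 8; EF_D = 8+12 = 20
ES_E = max(EF_B=5, EF_D=20) = 20; EF_E = 20+8 = 28
ES_F = 5; EF_F = 5+10 = 15
ES_G = max(EF_B=5, EF_C=11, EF_E=28, EF_F=15) = 28; EF_G = 28+14 = 42
Expected project duration μ = 42 days. Critical path: A → D → E → G.

Variance along critical path = 4.000 + 1.778 + 11.111 + 1.778 = 18.667; σ = 4.320 days.
D = μ + z·σ = 42 + 1.036·4.320 = 46.5 days

46.5 days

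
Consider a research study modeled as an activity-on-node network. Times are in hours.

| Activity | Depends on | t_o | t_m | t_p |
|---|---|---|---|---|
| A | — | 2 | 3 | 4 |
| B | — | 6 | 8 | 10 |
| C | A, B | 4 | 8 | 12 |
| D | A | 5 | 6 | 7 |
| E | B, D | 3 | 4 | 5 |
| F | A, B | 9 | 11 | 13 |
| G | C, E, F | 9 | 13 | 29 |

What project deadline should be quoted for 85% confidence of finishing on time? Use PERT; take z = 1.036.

37.6 hours

te_A = (2 + 4·3 + 4)/6 = 18/6 = 3; σ²_A = ((4−2)/6)² = 0.111
te_B = (6 + 4·8 + 10)/6 = 48/6 = 8; σ²_B = ((10−6)/6)² = 0.444
te_C = (4 + 4·8 + 12)/6 = 48/6 = 8; σ²_C = ((12−4)/6)² = 1.778
te_D = (5 + 4·6 + 7)/6 = 36/6 = 6; σ²_D = ((7−5)/6)² = 0.111
te_E = (3 + 4·4 + 5)/6 = 24/6 = 4; σ²_E = ((5−3)/6)² = 0.111
te_F = (9 + 4·11 + 13)/6 = 66/6 = 11; σ²_F = ((13−9)/6)² = 0.444
te_G = (9 + 4·13 + 29)/6 = 90/6 = 15; σ²_G = ((29−9)/6)² = 11.111

Forward pass:
ES_A = 0; EF_A = 3
ES_B = 0; EF_B = 8
ES_C = max(EF_A=3, EF_B=8) = 8; EF_C = 8+8 = 16
ES_D = 3; EF_D = 3+6 = 9
ES_E = max(EF_B=8, EF_D=9) = 9; EF_E = 9+4 = 13
ES_F = max(EF_A=3, EF_B=8) = 8; EF_F = 8+11 = 19
ES_G = max(EF_C=16, EF_E=13, EF_F=19) = 19; EF_G = 19+15 = 34
Expected project duration μ = 34 hours. Critical path: B → F → G.

Variance along critical path = 0.444 + 0.444 + 11.111 = 12.000; σ = 3.464 hours.
D = μ + z·σ = 34 + 1.036·3.464 = 37.6 hours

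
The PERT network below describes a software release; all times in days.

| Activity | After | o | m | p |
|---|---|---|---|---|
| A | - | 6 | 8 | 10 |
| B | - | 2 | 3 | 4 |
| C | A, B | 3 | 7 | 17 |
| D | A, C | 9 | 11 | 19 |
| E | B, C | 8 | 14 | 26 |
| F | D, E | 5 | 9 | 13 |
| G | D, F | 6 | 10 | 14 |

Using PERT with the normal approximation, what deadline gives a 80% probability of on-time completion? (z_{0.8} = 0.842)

53.6 days

te_A = (6 + 4·8 + 10)/6 = 48/6 = 8; σ²_A = ((10−6)/6)² = 0.444
te_B = (2 + 4·3 + 4)/6 = 18/6 = 3; σ²_B = ((4−2)/6)² = 0.111
te_C = (3 + 4·7 + 17)/6 = 48/6 = 8; σ²_C = ((17−3)/6)² = 5.444
te_D = (9 + 4·11 + 19)/6 = 72/6 = 12; σ²_D = ((19−9)/6)² = 2.778
te_E = (8 + 4·14 + 26)/6 = 90/6 = 15; σ²_E = ((26−8)/6)² = 9.000
te_F = (5 + 4·9 + 13)/6 = 54/6 = 9; σ²_F = ((13−5)/6)² = 1.778
te_G = (6 + 4·10 + 14)/6 = 60/6 = 10; σ²_G = ((14−6)/6)² = 1.778

Forward pass:
ES_A = 0; EF_A = 8
ES_B = 0; EF_B = 3
ES_C = max(EF_A=8, EF_B=3) = 8; EF_C = 8+8 = 16
ES_D = max(EF_A=8, EF_C=16) = 16; EF_D = 16+12 = 28
ES_E = max(EF_B=3, EF_C=16) = 16; EF_E = 16+15 = 31
ES_F = max(EF_D=28, EF_E=31) = 31; EF_F = 31+9 = 40
ES_G = max(EF_D=28, EF_F=40) = 40; EF_G = 40+10 = 50
Expected project duration μ = 50 days. Critical path: A → C → E → F → G.

Variance along critical path = 0.444 + 5.444 + 9.000 + 1.778 + 1.778 = 18.444; σ = 4.295 days.
D = μ + z·σ = 50 + 0.842·4.295 = 53.6 days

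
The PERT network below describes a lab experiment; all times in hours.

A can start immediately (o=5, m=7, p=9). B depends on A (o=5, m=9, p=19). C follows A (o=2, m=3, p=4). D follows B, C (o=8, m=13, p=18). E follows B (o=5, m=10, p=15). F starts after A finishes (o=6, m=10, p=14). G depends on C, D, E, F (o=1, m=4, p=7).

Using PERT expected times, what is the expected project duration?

34 hours

te_A = (5 + 4·7 + 9)/6 = 42/6 = 7
te_B = (5 + 4·9 + 19)/6 = 60/6 = 10
te_C = (2 + 4·3 + 4)/6 = 18/6 = 3
te_D = (8 + 4·13 + 18)/6 = 78/6 = 13
te_E = (5 + 4·10 + 15)/6 = 60/6 = 10
te_F = (6 + 4·10 + 14)/6 = 60/6 = 10
te_G = (1 + 4·4 + 7)/6 = 24/6 = 4

Forward pass:
ES_A = 0; EF_A = 7
ES_B = 7; EF_B = 7+10 = 17
ES_C = 7; EF_C = 7+3 = 10
ES_D = max(EF_B=17, EF_C=10) = 17; EF_D = 17+13 = 30
ES_E = 17; EF_E = 17+10 = 27
ES_F = 7; EF_F = 7+10 = 17
ES_G = max(EF_C=10, EF_D=30, EF_E=27, EF_F=17) = 30; EF_G = 30+4 = 34
Expected project duration μ = 34 hours. Critical path: A → B → D → G.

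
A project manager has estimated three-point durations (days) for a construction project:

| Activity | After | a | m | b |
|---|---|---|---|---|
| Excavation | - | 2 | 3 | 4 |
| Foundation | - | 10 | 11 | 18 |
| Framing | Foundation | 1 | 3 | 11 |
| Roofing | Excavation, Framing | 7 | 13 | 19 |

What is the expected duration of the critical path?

29 days

te_Excavation = (2 + 4·3 + 4)/6 = 18/6 = 3
te_Foundation = (10 + 4·11 + 18)/6 = 72/6 = 12
te_Framing = (1 + 4·3 + 11)/6 = 24/6 = 4
te_Roofing = (7 + 4·13 + 19)/6 = 78/6 = 13

Forward pass:
ES_Excavation = 0; EF_Excavation = 3
ES_Foundation = 0; EF_Foundation = 12
ES_Framing = 12; EF_Framing = 12+4 = 16
ES_Roofing = max(EF_Excavation=3, EF_Framing=16) = 16; EF_Roofing = 16+13 = 29
Expected project duration μ = 29 days. Critical path: Foundation → Framing → Roofing.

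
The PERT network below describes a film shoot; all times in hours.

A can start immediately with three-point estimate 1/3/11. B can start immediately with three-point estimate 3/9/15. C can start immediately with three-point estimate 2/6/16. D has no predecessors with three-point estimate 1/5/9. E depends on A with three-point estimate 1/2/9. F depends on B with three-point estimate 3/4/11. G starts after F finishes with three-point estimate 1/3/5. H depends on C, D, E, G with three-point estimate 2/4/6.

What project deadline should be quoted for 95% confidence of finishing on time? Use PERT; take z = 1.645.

25.2 hours

te_A = (1 + 4·3 + 11)/6 = 24/6 = 4; σ²_A = ((11−1)/6)² = 2.778
te_B = (3 + 4·9 + 15)/6 = 54/6 = 9; σ²_B = ((15−3)/6)² = 4.000
te_C = (2 + 4·6 + 16)/6 = 42/6 = 7; σ²_C = ((16−2)/6)² = 5.444
te_D = (1 + 4·5 + 9)/6 = 30/6 = 5; σ²_D = ((9−1)/6)² = 1.778
te_E = (1 + 4·2 + 9)/6 = 18/6 = 3; σ²_E = ((9−1)/6)² = 1.778
te_F = (3 + 4·4 + 11)/6 = 30/6 = 5; σ²_F = ((11−3)/6)² = 1.778
te_G = (1 + 4·3 + 5)/6 = 18/6 = 3; σ²_G = ((5−1)/6)² = 0.444
te_H = (2 + 4·4 + 6)/6 = 24/6 = 4; σ²_H = ((6−2)/6)² = 0.444

Forward pass:
ES_A = 0; EF_A = 4
ES_B = 0; EF_B = 9
ES_C = 0; EF_C = 7
ES_D = 0; EF_D = 5
ES_E = 4; EF_E = 4+3 = 7
ES_F = 9; EF_F = 9+5 = 14
ES_G = 14; EF_G = 14+3 = 17
ES_H = max(EF_C=7, EF_D=5, EF_E=7, EF_G=17) = 17; EF_H = 17+4 = 21
Expected project duration μ = 21 hours. Critical path: B → F → G → H.

Variance along critical path = 4.000 + 1.778 + 0.444 + 0.444 = 6.667; σ = 2.582 hours.
D = μ + z·σ = 21 + 1.645·2.582 = 25.2 hours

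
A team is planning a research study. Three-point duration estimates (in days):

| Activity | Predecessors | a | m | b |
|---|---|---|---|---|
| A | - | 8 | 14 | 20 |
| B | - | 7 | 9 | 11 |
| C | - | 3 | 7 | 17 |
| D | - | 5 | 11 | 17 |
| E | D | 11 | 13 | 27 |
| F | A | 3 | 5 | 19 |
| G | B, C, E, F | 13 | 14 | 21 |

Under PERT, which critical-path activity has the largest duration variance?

te_A = (8 + 4·14 + 20)/6 = 84/6 = 14; σ²_A = ((20−8)/6)² = 4.000
te_B = (7 + 4·9 + 11)/6 = 54/6 = 9; σ²_B = ((11−7)/6)² = 0.444
te_C = (3 + 4·7 + 17)/6 = 48/6 = 8; σ²_C = ((17−3)/6)² = 5.444
te_D = (5 + 4·11 + 17)/6 = 66/6 = 11; σ²_D = ((17−5)/6)² = 4.000
te_E = (11 + 4·13 + 27)/6 = 90/6 = 15; σ²_E = ((27−11)/6)² = 7.111
te_F = (3 + 4·5 + 19)/6 = 42/6 = 7; σ²_F = ((19−3)/6)² = 7.111
te_G = (13 + 4·14 + 21)/6 = 90/6 = 15; σ²_G = ((21−13)/6)² = 1.778

Forward pass:
ES_A = 0; EF_A = 14
ES_B = 0; EF_B = 9
ES_C = 0; EF_C = 8
ES_D = 0; EF_D = 11
ES_E = 11; EF_E = 11+15 = 26
ES_F = 14; EF_F = 14+7 = 21
ES_G = max(EF_B=9, EF_C=8, EF_E=26, EF_F=21) = 26; EF_G = 26+15 = 41
Expected project duration μ = 41 days. Critical path: D → E → G.

Variances on critical path: σ²_D=4.000, σ²_E=7.111, σ²_G=1.778.
Largest is σ²_E = 7.111.

E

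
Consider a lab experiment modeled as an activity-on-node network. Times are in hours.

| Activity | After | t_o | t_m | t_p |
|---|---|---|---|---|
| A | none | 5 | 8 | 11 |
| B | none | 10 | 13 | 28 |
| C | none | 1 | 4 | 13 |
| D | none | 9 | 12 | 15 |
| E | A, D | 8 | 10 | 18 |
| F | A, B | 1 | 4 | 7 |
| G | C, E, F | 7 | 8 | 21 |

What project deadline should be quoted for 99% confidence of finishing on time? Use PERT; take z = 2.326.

40.1 hours

te_A = (5 + 4·8 + 11)/6 = 48/6 = 8; σ²_A = ((11−5)/6)² = 1.000
te_B = (10 + 4·13 + 28)/6 = 90/6 = 15; σ²_B = ((28−10)/6)² = 9.000
te_C = (1 + 4·4 + 13)/6 = 30/6 = 5; σ²_C = ((13−1)/6)² = 4.000
te_D = (9 + 4·12 + 15)/6 = 72/6 = 12; σ²_D = ((15−9)/6)² = 1.000
te_E = (8 + 4·10 + 18)/6 = 66/6 = 11; σ²_E = ((18−8)/6)² = 2.778
te_F = (1 + 4·4 + 7)/6 = 24/6 = 4; σ²_F = ((7−1)/6)² = 1.000
te_G = (7 + 4·8 + 21)/6 = 60/6 = 10; σ²_G = ((21−7)/6)² = 5.444

Forward pass:
ES_A = 0; EF_A = 8
ES_B = 0; EF_B = 15
ES_C = 0; EF_C = 5
ES_D = 0; EF_D = 12
ES_E = max(EF_A=8, EF_D=12) = 12; EF_E = 12+11 = 23
ES_F = max(EF_A=8, EF_B=15) = 15; EF_F = 15+4 = 19
ES_G = max(EF_C=5, EF_E=23, EF_F=19) = 23; EF_G = 23+10 = 33
Expected project duration μ = 33 hours. Critical path: D → E → G.

Variance along critical path = 1.000 + 2.778 + 5.444 = 9.222; σ = 3.037 hours.
D = μ + z·σ = 33 + 2.326·3.037 = 40.1 hours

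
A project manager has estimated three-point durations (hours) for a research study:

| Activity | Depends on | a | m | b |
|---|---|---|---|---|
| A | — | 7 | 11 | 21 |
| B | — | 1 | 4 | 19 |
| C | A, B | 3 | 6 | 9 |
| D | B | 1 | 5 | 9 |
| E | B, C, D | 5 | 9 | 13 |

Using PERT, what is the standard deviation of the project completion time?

te_A = (7 + 4·11 + 21)/6 = 72/6 = 12; σ²_A = ((21−7)/6)² = 5.444
te_B = (1 + 4·4 + 19)/6 = 36/6 = 6; σ²_B = ((19−1)/6)² = 9.000
te_C = (3 + 4·6 + 9)/6 = 36/6 = 6; σ²_C = ((9−3)/6)² = 1.000
te_D = (1 + 4·5 + 9)/6 = 30/6 = 5; σ²_D = ((9−1)/6)² = 1.778
te_E = (5 + 4·9 + 13)/6 = 54/6 = 9; σ²_E = ((13−5)/6)² = 1.778

Forward pass:
ES_A = 0; EF_A = 12
ES_B = 0; EF_B = 6
ES_C = max(EF_A=12, EF_B=6) = 12; EF_C = 12+6 = 18
ES_D = 6; EF_D = 6+5 = 11
ES_E = max(EF_B=6, EF_C=18, EF_D=11) = 18; EF_E = 18+9 = 27
Expected project duration μ = 27 hours. Critical path: A → C → E.

Variance along critical path = 5.444 + 1.000 + 1.778 = 8.222
σ = √8.222 = 2.867 hours

2.87 hours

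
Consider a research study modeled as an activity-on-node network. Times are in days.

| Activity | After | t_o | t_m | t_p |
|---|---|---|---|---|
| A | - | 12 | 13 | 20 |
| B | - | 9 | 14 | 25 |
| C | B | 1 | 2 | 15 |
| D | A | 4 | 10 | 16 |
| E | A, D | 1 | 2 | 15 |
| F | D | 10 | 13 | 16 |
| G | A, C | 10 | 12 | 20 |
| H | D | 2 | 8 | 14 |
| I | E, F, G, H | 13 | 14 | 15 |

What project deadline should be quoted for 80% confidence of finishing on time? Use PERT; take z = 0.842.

53.2 days

te_A = (12 + 4·13 + 20)/6 = 84/6 = 14; σ²_A = ((20−12)/6)² = 1.778
te_B = (9 + 4·14 + 25)/6 = 90/6 = 15; σ²_B = ((25−9)/6)² = 7.111
te_C = (1 + 4·2 + 15)/6 = 24/6 = 4; σ²_C = ((15−1)/6)² = 5.444
te_D = (4 + 4·10 + 16)/6 = 60/6 = 10; σ²_D = ((16−4)/6)² = 4.000
te_E = (1 + 4·2 + 15)/6 = 24/6 = 4; σ²_E = ((15−1)/6)² = 5.444
te_F = (10 + 4·13 + 16)/6 = 78/6 = 13; σ²_F = ((16−10)/6)² = 1.000
te_G = (10 + 4·12 + 20)/6 = 78/6 = 13; σ²_G = ((20−10)/6)² = 2.778
te_H = (2 + 4·8 + 14)/6 = 48/6 = 8; σ²_H = ((14−2)/6)² = 4.000
te_I = (13 + 4·14 + 15)/6 = 84/6 = 14; σ²_I = ((15−13)/6)² = 0.111

Forward pass:
ES_A = 0; EF_A = 14
ES_B = 0; EF_B = 15
ES_C = 15; EF_C = 15+4 = 19
ES_D = 14; EF_D = 14+10 = 24
ES_E = max(EF_A=14, EF_D=24) = 24; EF_E = 24+4 = 28
ES_F = 24; EF_F = 24+13 = 37
ES_G = max(EF_A=14, EF_C=19) = 19; EF_G = 19+13 = 32
ES_H = 24; EF_H = 24+8 = 32
ES_I = max(EF_E=28, EF_F=37, EF_G=32, EF_H=32) = 37; EF_I = 37+14 = 51
Expected project duration μ = 51 days. Critical path: A → D → F → I.

Variance along critical path = 1.778 + 4.000 + 1.000 + 0.111 = 6.889; σ = 2.625 days.
D = μ + z·σ = 51 + 0.842·2.625 = 53.2 days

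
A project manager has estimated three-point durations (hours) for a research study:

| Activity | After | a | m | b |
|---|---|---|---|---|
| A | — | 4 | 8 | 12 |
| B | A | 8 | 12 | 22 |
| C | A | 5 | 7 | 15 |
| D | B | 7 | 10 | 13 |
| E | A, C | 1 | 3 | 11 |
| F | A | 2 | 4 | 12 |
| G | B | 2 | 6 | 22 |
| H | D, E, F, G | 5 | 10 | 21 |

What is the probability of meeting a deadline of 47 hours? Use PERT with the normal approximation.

0.899

te_A = (4 + 4·8 + 12)/6 = 48/6 = 8; σ²_A = ((12−4)/6)² = 1.778
te_B = (8 + 4·12 + 22)/6 = 78/6 = 13; σ²_B = ((22−8)/6)² = 5.444
te_C = (5 + 4·7 + 15)/6 = 48/6 = 8; σ²_C = ((15−5)/6)² = 2.778
te_D = (7 + 4·10 + 13)/6 = 60/6 = 10; σ²_D = ((13−7)/6)² = 1.000
te_E = (1 + 4·3 + 11)/6 = 24/6 = 4; σ²_E = ((11−1)/6)² = 2.778
te_F = (2 + 4·4 + 12)/6 = 30/6 = 5; σ²_F = ((12−2)/6)² = 2.778
te_G = (2 + 4·6 + 22)/6 = 48/6 = 8; σ²_G = ((22−2)/6)² = 11.111
te_H = (5 + 4·10 + 21)/6 = 66/6 = 11; σ²_H = ((21−5)/6)² = 7.111

Forward pass:
ES_A = 0; EF_A = 8
ES_B = 8; EF_B = 8+13 = 21
ES_C = 8; EF_C = 8+8 = 16
ES_D = 21; EF_D = 21+10 = 31
ES_E = max(EF_A=8, EF_C=16) = 16; EF_E = 16+4 = 20
ES_F = 8; EF_F = 8+5 = 13
ES_G = 21; EF_G = 21+8 = 29
ES_H = max(EF_D=31, EF_E=20, EF_F=13, EF_G=29) = 31; EF_H = 31+11 = 42
Expected project duration μ = 42 hours. Critical path: A → B → D → H.

Variance along critical path = 1.778 + 5.444 + 1.000 + 7.111 = 15.333; σ = √15.333 = 3.916 hours.
Z = (47 − 42) / 3.916 = 1.277
P(T ≤ 47) = Φ(1.277) ≈ 0.899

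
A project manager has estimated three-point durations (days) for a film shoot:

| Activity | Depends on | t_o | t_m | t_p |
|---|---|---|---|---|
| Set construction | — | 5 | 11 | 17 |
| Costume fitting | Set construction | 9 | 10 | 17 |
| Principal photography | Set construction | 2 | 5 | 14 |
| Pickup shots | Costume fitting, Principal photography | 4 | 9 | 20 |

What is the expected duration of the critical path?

te_Set construction = (5 + 4·11 + 17)/6 = 66/6 = 11
te_Costume fitting = (9 + 4·10 + 17)/6 = 66/6 = 11
te_Principal photography = (2 + 4·5 + 14)/6 = 36/6 = 6
te_Pickup shots = (4 + 4·9 + 20)/6 = 60/6 = 10

Forward pass:
ES_Set construction = 0; EF_Set construction = 11
ES_Costume fitting = 11; EF_Costume fitting = 11+11 = 22
ES_Principal photography = 11; EF_Principal photography = 11+6 = 17
ES_Pickup shots = max(EF_Costume fitting=22, EF_Principal photography=17) = 22; EF_Pickup shots = 22+10 = 32
Expected project duration μ = 32 days. Critical path: Set construction → Costume fitting → Pickup shots.

32 days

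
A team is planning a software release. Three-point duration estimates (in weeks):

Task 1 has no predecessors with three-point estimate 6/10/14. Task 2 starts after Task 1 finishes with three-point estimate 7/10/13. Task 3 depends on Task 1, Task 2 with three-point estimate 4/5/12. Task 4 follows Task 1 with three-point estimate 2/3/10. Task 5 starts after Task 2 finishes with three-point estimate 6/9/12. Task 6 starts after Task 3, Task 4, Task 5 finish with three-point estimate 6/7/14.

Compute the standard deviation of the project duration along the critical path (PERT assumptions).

te_Task 1 = (6 + 4·10 + 14)/6 = 60/6 = 10; σ²_Task 1 = ((14−6)/6)² = 1.778
te_Task 2 = (7 + 4·10 + 13)/6 = 60/6 = 10; σ²_Task 2 = ((13−7)/6)² = 1.000
te_Task 3 = (4 + 4·5 + 12)/6 = 36/6 = 6; σ²_Task 3 = ((12−4)/6)² = 1.778
te_Task 4 = (2 + 4·3 + 10)/6 = 24/6 = 4; σ²_Task 4 = ((10−2)/6)² = 1.778
te_Task 5 = (6 + 4·9 + 12)/6 = 54/6 = 9; σ²_Task 5 = ((12−6)/6)² = 1.000
te_Task 6 = (6 + 4·7 + 14)/6 = 48/6 = 8; σ²_Task 6 = ((14−6)/6)² = 1.778

Forward pass:
ES_Task 1 = 0; EF_Task 1 = 10
ES_Task 2 = 10; EF_Task 2 = 10+10 = 20
ES_Task 3 = max(EF_Task 1=10, EF_Task 2=20) = 20; EF_Task 3 = 20+6 = 26
ES_Task 4 = 10; EF_Task 4 = 10+4 = 14
ES_Task 5 = 20; EF_Task 5 = 20+9 = 29
ES_Task 6 = max(EF_Task 3=26, EF_Task 4=14, EF_Task 5=29) = 29; EF_Task 6 = 29+8 = 37
Expected project duration μ = 37 weeks. Critical path: Task 1 → Task 2 → Task 5 → Task 6.

Variance along critical path = 1.778 + 1.000 + 1.000 + 1.778 = 5.556
σ = √5.556 = 2.357 weeks

2.36 weeks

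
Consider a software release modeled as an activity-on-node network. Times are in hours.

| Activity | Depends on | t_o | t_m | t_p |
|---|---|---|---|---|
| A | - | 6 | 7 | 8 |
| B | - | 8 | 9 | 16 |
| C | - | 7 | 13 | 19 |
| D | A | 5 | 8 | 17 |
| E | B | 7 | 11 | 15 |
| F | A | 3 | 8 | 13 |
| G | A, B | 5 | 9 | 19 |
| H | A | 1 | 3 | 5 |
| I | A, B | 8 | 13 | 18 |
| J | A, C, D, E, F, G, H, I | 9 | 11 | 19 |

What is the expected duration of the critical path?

35 hours

te_A = (6 + 4·7 + 8)/6 = 42/6 = 7
te_B = (8 + 4·9 + 16)/6 = 60/6 = 10
te_C = (7 + 4·13 + 19)/6 = 78/6 = 13
te_D = (5 + 4·8 + 17)/6 = 54/6 = 9
te_E = (7 + 4·11 + 15)/6 = 66/6 = 11
te_F = (3 + 4·8 + 13)/6 = 48/6 = 8
te_G = (5 + 4·9 + 19)/6 = 60/6 = 10
te_H = (1 + 4·3 + 5)/6 = 18/6 = 3
te_I = (8 + 4·13 + 18)/6 = 78/6 = 13
te_J = (9 + 4·11 + 19)/6 = 72/6 = 12

Forward pass:
ES_A = 0; EF_A = 7
ES_B = 0; EF_B = 10
ES_C = 0; EF_C = 13
ES_D = 7; EF_D = 7+9 = 16
ES_E = 10; EF_E = 10+11 = 21
ES_F = 7; EF_F = 7+8 = 15
ES_G = max(EF_A=7, EF_B=10) = 10; EF_G = 10+10 = 20
ES_H = 7; EF_H = 7+3 = 10
ES_I = max(EF_A=7, EF_B=10) = 10; EF_I = 10+13 = 23
ES_J = max(EF_A=7, EF_C=13, EF_D=16, EF_E=21, EF_F=15, EF_G=20, EF_H=10, EF_I=23) = 23; EF_J = 23+12 = 35
Expected project duration μ = 35 hours. Critical path: B → I → J.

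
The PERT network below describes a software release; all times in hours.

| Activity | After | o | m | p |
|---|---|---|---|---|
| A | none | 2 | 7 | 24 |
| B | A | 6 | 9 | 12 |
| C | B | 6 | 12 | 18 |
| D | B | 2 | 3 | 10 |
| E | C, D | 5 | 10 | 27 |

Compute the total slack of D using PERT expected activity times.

te_A = (2 + 4·7 + 24)/6 = 54/6 = 9
te_B = (6 + 4·9 + 12)/6 = 54/6 = 9
te_C = (6 + 4·12 + 18)/6 = 72/6 = 12
te_D = (2 + 4·3 + 10)/6 = 24/6 = 4
te_E = (5 + 4·10 + 27)/6 = 72/6 = 12

Forward pass:
ES_A = 0; EF_A = 9
ES_B = 9; EF_B = 9+9 = 18
ES_C = 18; EF_C = 18+12 = 30
ES_D = 18; EF_D = 18+4 = 22
ES_E = max(EF_C=30, EF_D=22) = 30; EF_E = 30+12 = 42
Expected project duration μ = 42 hours. Critical path: A → B → C → E.

Backward pass:
LF_E = 42; LS_E = 42−12 = 30
LF_D = LS_E = 30; LS_D = 30−4 = 26
LF_C = LS_E = 30; LS_C = 30−12 = 18
LF_B = min(LS_C=18, LS_D=26) = 18; LS_B = 18−9 = 9
LF_A = LS_B = 9; LS_A = 9−9 = 0
Slack_D = LS_D − ES_D = 26 − 18 = 8

8 hours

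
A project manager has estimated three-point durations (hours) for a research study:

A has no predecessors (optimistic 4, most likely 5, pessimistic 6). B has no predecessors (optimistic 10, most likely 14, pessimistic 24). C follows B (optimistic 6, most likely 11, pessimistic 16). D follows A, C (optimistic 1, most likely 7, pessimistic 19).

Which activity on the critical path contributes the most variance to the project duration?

te_A = (4 + 4·5 + 6)/6 = 30/6 = 5; σ²_A = ((6−4)/6)² = 0.111
te_B = (10 + 4·14 + 24)/6 = 90/6 = 15; σ²_B = ((24−10)/6)² = 5.444
te_C = (6 + 4·11 + 16)/6 = 66/6 = 11; σ²_C = ((16−6)/6)² = 2.778
te_D = (1 + 4·7 + 19)/6 = 48/6 = 8; σ²_D = ((19−1)/6)² = 9.000

Forward pass:
ES_A = 0; EF_A = 5
ES_B = 0; EF_B = 15
ES_C = 15; EF_C = 15+11 = 26
ES_D = max(EF_A=5, EF_C=26) = 26; EF_D = 26+8 = 34
Expected project duration μ = 34 hours. Critical path: B → C → D.

Variances on critical path: σ²_B=5.444, σ²_C=2.778, σ²_D=9.000.
Largest is σ²_D = 9.000.

D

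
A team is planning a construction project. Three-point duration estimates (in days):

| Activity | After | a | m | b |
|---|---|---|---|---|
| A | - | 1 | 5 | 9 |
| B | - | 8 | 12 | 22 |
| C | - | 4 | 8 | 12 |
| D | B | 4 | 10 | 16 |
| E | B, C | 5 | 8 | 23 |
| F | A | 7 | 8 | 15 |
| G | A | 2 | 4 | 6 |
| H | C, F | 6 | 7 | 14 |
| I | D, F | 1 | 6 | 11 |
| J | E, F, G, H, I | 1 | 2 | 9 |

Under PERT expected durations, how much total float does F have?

7 days

te_A = (1 + 4·5 + 9)/6 = 30/6 = 5
te_B = (8 + 4·12 + 22)/6 = 78/6 = 13
te_C = (4 + 4·8 + 12)/6 = 48/6 = 8
te_D = (4 + 4·10 + 16)/6 = 60/6 = 10
te_E = (5 + 4·8 + 23)/6 = 60/6 = 10
te_F = (7 + 4·8 + 15)/6 = 54/6 = 9
te_G = (2 + 4·4 + 6)/6 = 24/6 = 4
te_H = (6 + 4·7 + 14)/6 = 48/6 = 8
te_I = (1 + 4·6 + 11)/6 = 36/6 = 6
te_J = (1 + 4·2 + 9)/6 = 18/6 = 3

Forward pass:
ES_A = 0; EF_A = 5
ES_B = 0; EF_B = 13
ES_C = 0; EF_C = 8
ES_D = 13; EF_D = 13+10 = 23
ES_E = max(EF_B=13, EF_C=8) = 13; EF_E = 13+10 = 23
ES_F = 5; EF_F = 5+9 = 14
ES_G = 5; EF_G = 5+4 = 9
ES_H = max(EF_C=8, EF_F=14) = 14; EF_H = 14+8 = 22
ES_I = max(EF_D=23, EF_F=14) = 23; EF_I = 23+6 = 29
ES_J = max(EF_E=23, EF_F=14, EF_G=9, EF_H=22, EF_I=29) = 29; EF_J = 29+3 = 32
Expected project duration μ = 32 days. Critical path: B → D → I → J.

Backward pass:
LF_J = 32; LS_J = 32−3 = 29
LF_I = LS_J = 29; LS_I = 29−6 = 23
LF_H = LS_J = 29; LS_H = 29−8 = 21
LF_G = LS_J = 29; LS_G = 29−4 = 25
LF_F = min(LS_H=21, LS_I=23, LS_J=29) = 21; LS_F = 21−9 = 12
LF_E = LS_J = 29; LS_E = 29−10 = 19
LF_D = LS_I = 23; LS_D = 23−10 = 13
LF_C = min(LS_E=19, LS_H=21) = 19; LS_C = 19−8 = 11
LF_B = min(LS_D=13, LS_E=19) = 13; LS_B = 13−13 = 0
LF_A = min(LS_F=12, LS_G=25) = 12; LS_A = 12−5 = 7
Slack_F = LS_F − ES_F = 12 − 5 = 7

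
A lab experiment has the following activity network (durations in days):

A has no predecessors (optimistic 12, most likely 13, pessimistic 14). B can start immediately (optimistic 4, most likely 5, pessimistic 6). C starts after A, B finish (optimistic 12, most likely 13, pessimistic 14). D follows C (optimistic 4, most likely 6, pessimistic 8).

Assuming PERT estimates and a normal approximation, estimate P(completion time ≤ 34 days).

0.993

te_A = (12 + 4·13 + 14)/6 = 78/6 = 13; σ²_A = ((14−12)/6)² = 0.111
te_B = (4 + 4·5 + 6)/6 = 30/6 = 5; σ²_B = ((6−4)/6)² = 0.111
te_C = (12 + 4·13 + 14)/6 = 78/6 = 13; σ²_C = ((14−12)/6)² = 0.111
te_D = (4 + 4·6 + 8)/6 = 36/6 = 6; σ²_D = ((8−4)/6)² = 0.444

Forward pass:
ES_A = 0; EF_A = 13
ES_B = 0; EF_B = 5
ES_C = max(EF_A=13, EF_B=5) = 13; EF_C = 13+13 = 26
ES_D = 26; EF_D = 26+6 = 32
Expected project duration μ = 32 days. Critical path: A → C → D.

Variance along critical path = 0.111 + 0.111 + 0.444 = 0.667; σ = √0.667 = 0.816 days.
Z = (34 − 32) / 0.816 = 2.449
P(T ≤ 34) = Φ(2.449) ≈ 0.993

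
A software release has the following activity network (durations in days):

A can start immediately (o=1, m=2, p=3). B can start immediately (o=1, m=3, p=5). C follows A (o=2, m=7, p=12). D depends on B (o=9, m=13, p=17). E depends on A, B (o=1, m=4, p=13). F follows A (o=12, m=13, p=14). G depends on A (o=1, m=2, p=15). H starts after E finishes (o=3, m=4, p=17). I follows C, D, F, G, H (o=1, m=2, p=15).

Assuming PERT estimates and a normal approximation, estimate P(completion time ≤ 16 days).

0.074

te_A = (1 + 4·2 + 3)/6 = 12/6 = 2; σ²_A = ((3−1)/6)² = 0.111
te_B = (1 + 4·3 + 5)/6 = 18/6 = 3; σ²_B = ((5−1)/6)² = 0.444
te_C = (2 + 4·7 + 12)/6 = 42/6 = 7; σ²_C = ((12−2)/6)² = 2.778
te_D = (9 + 4·13 + 17)/6 = 78/6 = 13; σ²_D = ((17−9)/6)² = 1.778
te_E = (1 + 4·4 + 13)/6 = 30/6 = 5; σ²_E = ((13−1)/6)² = 4.000
te_F = (12 + 4·13 + 14)/6 = 78/6 = 13; σ²_F = ((14−12)/6)² = 0.111
te_G = (1 + 4·2 + 15)/6 = 24/6 = 4; σ²_G = ((15−1)/6)² = 5.444
te_H = (3 + 4·4 + 17)/6 = 36/6 = 6; σ²_H = ((17−3)/6)² = 5.444
te_I = (1 + 4·2 + 15)/6 = 24/6 = 4; σ²_I = ((15−1)/6)² = 5.444

Forward pass:
ES_A = 0; EF_A = 2
ES_B = 0; EF_B = 3
ES_C = 2; EF_C = 2+7 = 9
ES_D = 3; EF_D = 3+13 = 16
ES_E = max(EF_A=2, EF_B=3) = 3; EF_E = 3+5 = 8
ES_F = 2; EF_F = 2+13 = 15
ES_G = 2; EF_G = 2+4 = 6
ES_H = 8; EF_H = 8+6 = 14
ES_I = max(EF_C=9, EF_D=16, EF_F=15, EF_G=6, EF_H=14) = 16; EF_I = 16+4 = 20
Expected project duration μ = 20 days. Critical path: B → D → I.

Variance along critical path = 0.444 + 1.778 + 5.444 = 7.667; σ = √7.667 = 2.769 days.
Z = (16 − 20) / 2.769 = -1.445
P(T ≤ 16) = Φ(-1.445) ≈ 0.074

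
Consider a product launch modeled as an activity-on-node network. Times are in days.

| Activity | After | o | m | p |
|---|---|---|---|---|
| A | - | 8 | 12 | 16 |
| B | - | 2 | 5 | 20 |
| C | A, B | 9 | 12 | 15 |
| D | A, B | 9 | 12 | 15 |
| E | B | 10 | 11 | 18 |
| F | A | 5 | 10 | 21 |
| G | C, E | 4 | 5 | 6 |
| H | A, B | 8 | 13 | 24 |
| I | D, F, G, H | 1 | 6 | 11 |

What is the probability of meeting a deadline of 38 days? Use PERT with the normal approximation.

0.896

te_A = (8 + 4·12 + 16)/6 = 72/6 = 12; σ²_A = ((16−8)/6)² = 1.778
te_B = (2 + 4·5 + 20)/6 = 42/6 = 7; σ²_B = ((20−2)/6)² = 9.000
te_C = (9 + 4·12 + 15)/6 = 72/6 = 12; σ²_C = ((15−9)/6)² = 1.000
te_D = (9 + 4·12 + 15)/6 = 72/6 = 12; σ²_D = ((15−9)/6)² = 1.000
te_E = (10 + 4·11 + 18)/6 = 72/6 = 12; σ²_E = ((18−10)/6)² = 1.778
te_F = (5 + 4·10 + 21)/6 = 66/6 = 11; σ²_F = ((21−5)/6)² = 7.111
te_G = (4 + 4·5 + 6)/6 = 30/6 = 5; σ²_G = ((6−4)/6)² = 0.111
te_H = (8 + 4·13 + 24)/6 = 84/6 = 14; σ²_H = ((24−8)/6)² = 7.111
te_I = (1 + 4·6 + 11)/6 = 36/6 = 6; σ²_I = ((11−1)/6)² = 2.778

Forward pass:
ES_A = 0; EF_A = 12
ES_B = 0; EF_B = 7
ES_C = max(EF_A=12, EF_B=7) = 12; EF_C = 12+12 = 24
ES_D = max(EF_A=12, EF_B=7) = 12; EF_D = 12+12 = 24
ES_E = 7; EF_E = 7+12 = 19
ES_F = 12; EF_F = 12+11 = 23
ES_G = max(EF_C=24, EF_E=19) = 24; EF_G = 24+5 = 29
ES_H = max(EF_A=12, EF_B=7) = 12; EF_H = 12+14 = 26
ES_I = max(EF_D=24, EF_F=23, EF_G=29, EF_H=26) = 29; EF_I = 29+6 = 35
Expected project duration μ = 35 days. Critical path: A → C → G → I.

Variance along critical path = 1.778 + 1.000 + 0.111 + 2.778 = 5.667; σ = √5.667 = 2.380 days.
Z = (38 − 35) / 2.380 = 1.260
P(T ≤ 38) = Φ(1.260) ≈ 0.896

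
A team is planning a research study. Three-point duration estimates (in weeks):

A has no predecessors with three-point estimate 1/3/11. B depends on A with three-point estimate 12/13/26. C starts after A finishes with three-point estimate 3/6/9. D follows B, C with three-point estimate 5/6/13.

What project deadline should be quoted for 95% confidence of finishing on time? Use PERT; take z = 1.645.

31.2 weeks

te_A = (1 + 4·3 + 11)/6 = 24/6 = 4; σ²_A = ((11−1)/6)² = 2.778
te_B = (12 + 4·13 + 26)/6 = 90/6 = 15; σ²_B = ((26−12)/6)² = 5.444
te_C = (3 + 4·6 + 9)/6 = 36/6 = 6; σ²_C = ((9−3)/6)² = 1.000
te_D = (5 + 4·6 + 13)/6 = 42/6 = 7; σ²_D = ((13−5)/6)² = 1.778

Forward pass:
ES_A = 0; EF_A = 4
ES_B = 4; EF_B = 4+15 = 19
ES_C = 4; EF_C = 4+6 = 10
ES_D = max(EF_B=19, EF_C=10) = 19; EF_D = 19+7 = 26
Expected project duration μ = 26 weeks. Critical path: A → B → D.

Variance along critical path = 2.778 + 5.444 + 1.778 = 10.000; σ = 3.162 weeks.
D = μ + z·σ = 26 + 1.645·3.162 = 31.2 weeks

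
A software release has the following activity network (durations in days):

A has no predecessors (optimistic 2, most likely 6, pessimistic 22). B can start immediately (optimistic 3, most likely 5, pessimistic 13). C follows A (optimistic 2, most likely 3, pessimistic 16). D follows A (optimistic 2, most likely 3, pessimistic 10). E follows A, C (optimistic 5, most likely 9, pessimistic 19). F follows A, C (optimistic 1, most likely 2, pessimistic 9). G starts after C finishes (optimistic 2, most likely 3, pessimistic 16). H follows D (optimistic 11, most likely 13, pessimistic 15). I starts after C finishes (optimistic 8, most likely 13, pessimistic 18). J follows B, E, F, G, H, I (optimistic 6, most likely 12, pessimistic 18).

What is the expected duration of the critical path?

38 days

te_A = (2 + 4·6 + 22)/6 = 48/6 = 8
te_B = (3 + 4·5 + 13)/6 = 36/6 = 6
te_C = (2 + 4·3 + 16)/6 = 30/6 = 5
te_D = (2 + 4·3 + 10)/6 = 24/6 = 4
te_E = (5 + 4·9 + 19)/6 = 60/6 = 10
te_F = (1 + 4·2 + 9)/6 = 18/6 = 3
te_G = (2 + 4·3 + 16)/6 = 30/6 = 5
te_H = (11 + 4·13 + 15)/6 = 78/6 = 13
te_I = (8 + 4·13 + 18)/6 = 78/6 = 13
te_J = (6 + 4·12 + 18)/6 = 72/6 = 12

Forward pass:
ES_A = 0; EF_A = 8
ES_B = 0; EF_B = 6
ES_C = 8; EF_C = 8+5 = 13
ES_D = 8; EF_D = 8+4 = 12
ES_E = max(EF_A=8, EF_C=13) = 13; EF_E = 13+10 = 23
ES_F = max(EF_A=8, EF_C=13) = 13; EF_F = 13+3 = 16
ES_G = 13; EF_G = 13+5 = 18
ES_H = 12; EF_H = 12+13 = 25
ES_I = 13; EF_I = 13+13 = 26
ES_J = max(EF_B=6, EF_E=23, EF_F=16, EF_G=18, EF_H=25, EF_I=26) = 26; EF_J = 26+12 = 38
Expected project duration μ = 38 days. Critical path: A → C → I → J.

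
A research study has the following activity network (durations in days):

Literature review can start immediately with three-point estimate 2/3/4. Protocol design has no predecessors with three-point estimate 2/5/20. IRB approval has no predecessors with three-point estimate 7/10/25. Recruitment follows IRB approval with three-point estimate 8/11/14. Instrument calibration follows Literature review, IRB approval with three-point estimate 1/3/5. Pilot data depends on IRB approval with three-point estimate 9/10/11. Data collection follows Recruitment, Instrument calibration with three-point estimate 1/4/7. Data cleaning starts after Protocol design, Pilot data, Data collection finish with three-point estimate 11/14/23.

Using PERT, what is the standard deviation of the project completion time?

3.87 days

te_Literature review = (2 + 4·3 + 4)/6 = 18/6 = 3; σ²_Literature review = ((4−2)/6)² = 0.111
te_Protocol design = (2 + 4·5 + 20)/6 = 42/6 = 7; σ²_Protocol design = ((20−2)/6)² = 9.000
te_IRB approval = (7 + 4·10 + 25)/6 = 72/6 = 12; σ²_IRB approval = ((25−7)/6)² = 9.000
te_Recruitment = (8 + 4·11 + 14)/6 = 66/6 = 11; σ²_Recruitment = ((14−8)/6)² = 1.000
te_Instrument calibration = (1 + 4·3 + 5)/6 = 18/6 = 3; σ²_Instrument calibration = ((5−1)/6)² = 0.444
te_Pilot data = (9 + 4·10 + 11)/6 = 60/6 = 10; σ²_Pilot data = ((11−9)/6)² = 0.111
te_Data collection = (1 + 4·4 + 7)/6 = 24/6 = 4; σ²_Data collection = ((7−1)/6)² = 1.000
te_Data cleaning = (11 + 4·14 + 23)/6 = 90/6 = 15; σ²_Data cleaning = ((23−11)/6)² = 4.000

Forward pass:
ES_Literature review = 0; EF_Literature review = 3
ES_Protocol design = 0; EF_Protocol design = 7
ES_IRB approval = 0; EF_IRB approval = 12
ES_Recruitment = 12; EF_Recruitment = 12+11 = 23
ES_Instrument calibration = max(EF_Literature review=3, EF_IRB approval=12) = 12; EF_Instrument calibration = 12+3 = 15
ES_Pilot data = 12; EF_Pilot data = 12+10 = 22
ES_Data collection = max(EF_Recruitment=23, EF_Instrument calibration=15) = 23; EF_Data collection = 23+4 = 27
ES_Data cleaning = max(EF_Protocol design=7, EF_Pilot data=22, EF_Data collection=27) = 27; EF_Data cleaning = 27+15 = 42
Expected project duration μ = 42 days. Critical path: IRB approval → Recruitment → Data collection → Data cleaning.

Variance along critical path = 9.000 + 1.000 + 1.000 + 4.000 = 15.000
σ = √15.000 = 3.873 days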